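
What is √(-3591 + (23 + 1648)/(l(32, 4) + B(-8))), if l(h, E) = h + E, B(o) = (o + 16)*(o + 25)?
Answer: I*√26487183/86 ≈ 59.844*I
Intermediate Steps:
B(o) = (16 + o)*(25 + o)
l(h, E) = E + h
√(-3591 + (23 + 1648)/(l(32, 4) + B(-8))) = √(-3591 + (23 + 1648)/((4 + 32) + (400 + (-8)² + 41*(-8)))) = √(-3591 + 1671/(36 + (400 + 64 - 328))) = √(-3591 + 1671/(36 + 136)) = √(-3591 + 1671/172) = √(-615981/172) = I*√26487183/86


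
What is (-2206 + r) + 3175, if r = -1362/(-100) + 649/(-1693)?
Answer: 83146333/84650 ≈ 982.24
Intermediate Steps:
r = 1120483/84650 (r = -1362*(-1/100) + 649*(-1/1693) = 681/50 - 649/1693 = 1120483/84650 ≈ 13.237)
(-2206 + r) + 3175 = (-2206 + 1120483/84650) + 3175 = -185617417/84650 + 3175 = 83146333/84650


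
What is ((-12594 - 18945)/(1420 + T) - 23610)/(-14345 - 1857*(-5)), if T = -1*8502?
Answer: 167174481/35834920 ≈ 4.6651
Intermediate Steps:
T = -8502
((-12594 - 18945)/(1420 + T) - 23610)/(-14345 - 1857*(-5)) = ((-12594 - 18945)/(1420 - 8502) - 23610)/(-14345 - 1857*(-5)) = (-31539/(-7082) - 23610)/(-14345 + 9285) = (-31539*(-1/7082) - 23610)/(-5060) = (31539/7082 - 23610)*(-1/5060) = -167174481/7082*(-1/5060) = 167174481/35834920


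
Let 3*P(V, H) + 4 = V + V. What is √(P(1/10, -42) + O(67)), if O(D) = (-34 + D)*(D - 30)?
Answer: 2*√68610/15 ≈ 34.925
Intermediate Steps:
P(V, H) = -4/3 + 2*V/3 (P(V, H) = -4/3 + (V + V)/3 = -4/3 + (2*V)/3 = -4/3 + 2*V/3)
O(D) = (-34 + D)*(-30 + D)
√(P(1/10, -42) + O(67)) = √((-4/3 + (⅔)/10) + (1020 + 67² - 64*67)) = √((-4/3 + (⅔)*(⅒)) + (1020 + 4489 - 4288)) = √((-4/3 + 1/15) + 1221) = √(-19/15 + 1221) = √(18296/15) = 2*√68610/15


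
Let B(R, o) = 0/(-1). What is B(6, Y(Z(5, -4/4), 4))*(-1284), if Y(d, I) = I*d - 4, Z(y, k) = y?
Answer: 0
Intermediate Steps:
Y(d, I) = -4 + I*d
B(R, o) = 0 (B(R, o) = 0*(-1) = 0)
B(6, Y(Z(5, -4/4), 4))*(-1284) = 0*(-1284) = 0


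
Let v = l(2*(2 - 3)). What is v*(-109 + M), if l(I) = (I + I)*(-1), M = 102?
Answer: -28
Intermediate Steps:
l(I) = -2*I (l(I) = (2*I)*(-1) = -2*I)
v = 4 (v = -4*(2 - 3) = -4*(-1) = -2*(-2) = 4)
v*(-109 + M) = 4*(-109 + 102) = 4*(-7) = -28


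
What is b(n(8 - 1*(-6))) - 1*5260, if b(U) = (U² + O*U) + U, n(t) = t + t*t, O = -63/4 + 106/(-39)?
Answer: 914465/26 ≈ 35172.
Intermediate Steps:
O = -2881/156 (O = -63*¼ + 106*(-1/39) = -63/4 - 106/39 = -2881/156 ≈ -18.468)
n(t) = t + t²
b(U) = U² - 2725*U/156 (b(U) = (U² - 2881*U/156) + U = U² - 2725*U/156)
b(n(8 - 1*(-6))) - 1*5260 = ((8 - 1*(-6))*(1 + (8 - 1*(-6))))*(-2725 + 156*((8 - 1*(-6))*(1 + (8 - 1*(-6)))))/156 - 1*5260 = ((8 + 6)*(1 + (8 + 6)))*(-2725 + 156*((8 + 6)*(1 + (8 + 6))))/156 - 5260 = (14*(1 + 14))*(-2725 + 156*(14*(1 + 14)))/156 - 5260 = (14*15)*(-2725 + 156*(14*15))/156 - 5260 = (1/156)*210*(-2725 + 156*210) - 5260 = (1/156)*210*(-2725 + 32760) - 5260 = (1/156)*210*30035 - 5260 = 1051225/26 - 5260 = 914465/26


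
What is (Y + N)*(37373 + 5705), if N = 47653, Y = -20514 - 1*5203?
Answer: 944959008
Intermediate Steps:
Y = -25717 (Y = -20514 - 5203 = -25717)
(Y + N)*(37373 + 5705) = (-25717 + 47653)*(37373 + 5705) = 21936*43078 = 944959008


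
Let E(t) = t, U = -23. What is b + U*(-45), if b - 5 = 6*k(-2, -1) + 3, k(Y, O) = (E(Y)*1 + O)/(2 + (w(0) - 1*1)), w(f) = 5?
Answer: 1040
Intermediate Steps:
k(Y, O) = O/6 + Y/6 (k(Y, O) = (Y*1 + O)/(2 + (5 - 1*1)) = (Y + O)/(2 + (5 - 1)) = (O + Y)/(2 + 4) = (O + Y)/6 = (O + Y)*(1/6) = O/6 + Y/6)
b = 5 (b = 5 + (6*((1/6)*(-1) + (1/6)*(-2)) + 3) = 5 + (6*(-1/6 - 1/3) + 3) = 5 + (6*(-1/2) + 3) = 5 + (-3 + 3) = 5 + 0 = 5)
b + U*(-45) = 5 - 23*(-45) = 5 + 1035 = 1040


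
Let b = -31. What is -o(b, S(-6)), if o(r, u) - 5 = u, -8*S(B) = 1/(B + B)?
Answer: -481/96 ≈ -5.0104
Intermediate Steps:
S(B) = -1/(16*B) (S(B) = -1/(8*(B + B)) = -1/(2*B)/8 = -1/(16*B))
o(r, u) = 5 + u
-o(b, S(-6)) = -(5 - 1/16/(-6)) = -(5 - 1/16*(-1/6)) = -(5 + 1/96) = -1*481/96 = -481/96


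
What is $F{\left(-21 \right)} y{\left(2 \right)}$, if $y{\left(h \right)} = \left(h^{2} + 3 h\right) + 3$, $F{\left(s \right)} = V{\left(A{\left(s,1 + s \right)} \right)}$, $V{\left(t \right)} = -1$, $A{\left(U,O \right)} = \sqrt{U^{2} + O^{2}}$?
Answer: $-13$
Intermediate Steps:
$A{\left(U,O \right)} = \sqrt{O^{2} + U^{2}}$
$F{\left(s \right)} = -1$
$y{\left(h \right)} = 3 + h^{2} + 3 h$
$F{\left(-21 \right)} y{\left(2 \right)} = - (3 + 2^{2} + 3 \cdot 2) = - (3 + 4 + 6) = \left(-1\right) 13 = -13$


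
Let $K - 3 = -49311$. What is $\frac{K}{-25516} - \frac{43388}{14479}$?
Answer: $- \frac{98289419}{92361541} \approx -1.0642$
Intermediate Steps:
$K = -49308$ ($K = 3 - 49311 = -49308$)
$\frac{K}{-25516} - \frac{43388}{14479} = - \frac{49308}{-25516} - \frac{43388}{14479} = \left(-49308\right) \left(- \frac{1}{25516}\right) - \frac{43388}{14479} = \frac{12327}{6379} - \frac{43388}{14479} = - \frac{98289419}{92361541}$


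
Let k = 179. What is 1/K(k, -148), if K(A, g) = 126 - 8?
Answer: 1/118 ≈ 0.0084746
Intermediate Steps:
K(A, g) = 118
1/K(k, -148) = 1/118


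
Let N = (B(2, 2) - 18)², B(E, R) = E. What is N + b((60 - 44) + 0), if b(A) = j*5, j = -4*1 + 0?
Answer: 236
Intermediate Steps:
j = -4 (j = -4 + 0 = -4)
b(A) = -20 (b(A) = -4*5 = -20)
N = 256 (N = (2 - 18)² = (-16)² = 256)
N + b((60 - 44) + 0) = 256 - 20 = 236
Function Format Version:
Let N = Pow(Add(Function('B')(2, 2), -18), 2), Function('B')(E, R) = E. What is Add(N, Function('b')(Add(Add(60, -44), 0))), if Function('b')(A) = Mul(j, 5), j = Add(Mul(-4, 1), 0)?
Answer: 236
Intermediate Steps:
j = -4 (j = Add(-4, 0) = -4)
Function('b')(A) = -20 (Function('b')(A) = Mul(-4, 5) = -20)
N = 256 (N = Pow(Add(2, -18), 2) = Pow(-16, 2) = 256)
Add(N, Function('b')(Add(Add(60, -44), 0))) = Add(256, -20) = 236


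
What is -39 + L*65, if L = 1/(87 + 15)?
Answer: -3913/102 ≈ -38.363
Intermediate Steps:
L = 1/102 ≈ 0.0098039
-39 + L*65 = -39 + (1/102)*65 = -39 + 65/102 = -3913/102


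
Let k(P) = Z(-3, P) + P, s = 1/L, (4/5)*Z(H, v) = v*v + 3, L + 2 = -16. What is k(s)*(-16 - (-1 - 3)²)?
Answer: -9586/81 ≈ -118.35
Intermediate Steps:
L = -18 (L = -2 - 16 = -18)
Z(H, v) = 15/4 + 5*v²/4 (Z(H, v) = 5*(v*v + 3)/4 = 5*(v² + 3)/4 = 5*(3 + v²)/4 = 15/4 + 5*v²/4)
s = -1/18 (s = 1/(-18) = -1/18 ≈ -0.055556)
k(P) = 15/4 + P + 5*P²/4 (k(P) = (15/4 + 5*P²/4) + P = 15/4 + P + 5*P²/4)
k(s)*(-16 - (-1 - 3)²) = (15/4 - 1/18 + 5*(-1/18)²/4)*(-16 - (-1 - 3)²) = (15/4 - 1/18 + (5/4)*(1/324))*(-16 - 1*(-4)²) = (15/4 - 1/18 + 5/1296)*(-16 - 1*16) = 4793*(-16 - 16)/1296 = (4793/1296)*(-32) = -9586/81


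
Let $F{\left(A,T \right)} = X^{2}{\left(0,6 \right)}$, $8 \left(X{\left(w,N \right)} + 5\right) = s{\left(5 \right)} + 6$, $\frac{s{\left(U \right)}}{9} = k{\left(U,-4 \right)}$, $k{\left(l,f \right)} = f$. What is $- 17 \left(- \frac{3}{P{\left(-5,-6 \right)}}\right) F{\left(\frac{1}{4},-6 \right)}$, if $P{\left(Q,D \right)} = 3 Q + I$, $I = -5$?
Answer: $- \frac{12495}{64} \approx -195.23$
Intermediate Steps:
$s{\left(U \right)} = -36$ ($s{\left(U \right)} = 9 \left(-4\right) = -36$)
$P{\left(Q,D \right)} = -5 + 3 Q$ ($P{\left(Q,D \right)} = 3 Q - 5 = -5 + 3 Q$)
$X{\left(w,N \right)} = - \frac{35}{4}$ ($X{\left(w,N \right)} = -5 + \frac{-36 + 6}{8} = -5 + \frac{1}{8} \left(-30\right) = -5 - \frac{15}{4} = - \frac{35}{4}$)
$F{\left(A,T \right)} = \frac{1225}{16}$ ($F{\left(A,T \right)} = \left(- \frac{35}{4}\right)^{2} = \frac{1225}{16}$)
$- 17 \left(- \frac{3}{P{\left(-5,-6 \right)}}\right) F{\left(\frac{1}{4},-6 \right)} = - 17 \left(- \frac{3}{-5 + 3 \left(-5\right)}\right) \frac{1225}{16} = - 17 \left(- \frac{3}{-5 - 15}\right) \frac{1225}{16} = - 17 \left(- \frac{3}{-20}\right) \frac{1225}{16} = - 17 \left(\left(-3\right) \left(- \frac{1}{20}\right)\right) \frac{1225}{16} = \left(-17\right) \frac{3}{20} \cdot \frac{1225}{16} = \left(- \frac{51}{20}\right) \frac{1225}{16} = - \frac{12495}{64}$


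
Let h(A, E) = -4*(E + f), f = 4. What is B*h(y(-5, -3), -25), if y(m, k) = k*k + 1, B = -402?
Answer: -33768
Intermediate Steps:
y(m, k) = 1 + k² (y(m, k) = k² + 1 = 1 + k²)
h(A, E) = -16 - 4*E (h(A, E) = -4*(E + 4) = -4*(4 + E) = -16 - 4*E)
B*h(y(-5, -3), -25) = -402*(-16 - 4*(-25)) = -402*(-16 + 100) = -402*84 = -33768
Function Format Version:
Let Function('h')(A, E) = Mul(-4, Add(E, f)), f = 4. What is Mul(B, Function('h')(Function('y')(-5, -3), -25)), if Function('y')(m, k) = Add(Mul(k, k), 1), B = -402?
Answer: -33768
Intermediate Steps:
Function('y')(m, k) = Add(1, Pow(k, 2)) (Function('y')(m, k) = Add(Pow(k, 2), 1) = Add(1, Pow(k, 2)))
Function('h')(A, E) = Add(-16, Mul(-4, E)) (Function('h')(A, E) = Mul(-4, Add(E, 4)) = Mul(-4, Add(4, E)) = Add(-16, Mul(-4, E)))
Mul(B, Function('h')(Function('y')(-5, -3), -25)) = Mul(-402, Add(-16, Mul(-4, -25))) = Mul(-402, Add(-16, 100)) = Mul(-402, 84) = -33768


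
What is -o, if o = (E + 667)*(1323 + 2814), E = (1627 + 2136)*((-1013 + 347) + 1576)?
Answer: -14169212589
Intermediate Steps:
E = 3424330 (E = 3763*(-666 + 1576) = 3763*910 = 3424330)
o = 14169212589 (o = (3424330 + 667)*(1323 + 2814) = 3424997*4137 = 14169212589)
-o = -1*14169212589 = -14169212589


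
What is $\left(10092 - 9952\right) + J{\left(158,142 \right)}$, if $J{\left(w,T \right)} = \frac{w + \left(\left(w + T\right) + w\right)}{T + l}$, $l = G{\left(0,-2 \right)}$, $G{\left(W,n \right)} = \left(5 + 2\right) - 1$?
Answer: $\frac{5334}{37} \approx 144.16$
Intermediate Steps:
$G{\left(W,n \right)} = 6$ ($G{\left(W,n \right)} = 7 - 1 = 6$)
$l = 6$
$J{\left(w,T \right)} = \frac{T + 3 w}{6 + T}$ ($J{\left(w,T \right)} = \frac{w + \left(\left(w + T\right) + w\right)}{T + 6} = \frac{w + \left(\left(T + w\right) + w\right)}{6 + T} = \frac{w + \left(T + 2 w\right)}{6 + T} = \frac{T + 3 w}{6 + T}$)
$\left(10092 - 9952\right) + J{\left(158,142 \right)} = \left(10092 - 9952\right) + \frac{142 + 3 \cdot 158}{6 + 142} = 140 + \frac{142 + 474}{148} = 140 + \frac{1}{148} \cdot 616 = 140 + \frac{154}{37} = \frac{5334}{37}$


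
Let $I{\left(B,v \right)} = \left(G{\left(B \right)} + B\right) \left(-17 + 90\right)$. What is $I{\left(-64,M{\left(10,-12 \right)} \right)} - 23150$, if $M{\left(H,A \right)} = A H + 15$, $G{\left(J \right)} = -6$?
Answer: $-28260$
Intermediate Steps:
$M{\left(H,A \right)} = 15 + A H$
$I{\left(B,v \right)} = -438 + 73 B$ ($I{\left(B,v \right)} = \left(-6 + B\right) \left(-17 + 90\right) = \left(-6 + B\right) 73 = -438 + 73 B$)
$I{\left(-64,M{\left(10,-12 \right)} \right)} - 23150 = \left(-438 + 73 \left(-64\right)\right) - 23150 = \left(-438 - 4672\right) - 23150 = -5110 - 23150 = -28260$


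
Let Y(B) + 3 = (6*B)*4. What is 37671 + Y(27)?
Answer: 38316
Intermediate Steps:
Y(B) = -3 + 24*B (Y(B) = -3 + (6*B)*4 = -3 + 24*B)
37671 + Y(27) = 37671 + (-3 + 24*27) = 37671 + (-3 + 648) = 37671 + 645 = 38316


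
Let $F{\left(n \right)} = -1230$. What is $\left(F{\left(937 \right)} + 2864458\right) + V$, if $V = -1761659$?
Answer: $1101569$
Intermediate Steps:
$\left(F{\left(937 \right)} + 2864458\right) + V = \left(-1230 + 2864458\right) - 1761659 = 2863228 - 1761659 = 1101569$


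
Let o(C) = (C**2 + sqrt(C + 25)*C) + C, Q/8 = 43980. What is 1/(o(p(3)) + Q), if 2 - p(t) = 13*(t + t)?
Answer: 29795/10652928848 + 19*I*sqrt(51)/31958786544 ≈ 2.7969e-6 + 4.2457e-9*I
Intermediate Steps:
p(t) = 2 - 26*t (p(t) = 2 - 13*(t + t) = 2 - 13*2*t = 2 - 26*t)
Q = 351840 (Q = 8*43980 = 351840)
o(C) = C + C**2 + C*sqrt(25 + C) (o(C) = (C**2 + sqrt(25 + C)*C) + C = (C**2 + C*sqrt(25 + C)) + C = C + C**2 + C*sqrt(25 + C))
1/(o(p(3)) + Q) = 1/((2 - 26*3)*(1 + (2 - 26*3) + sqrt(25 + (2 - 26*3))) + 351840) = 1/((2 - 78)*(1 + (2 - 78) + sqrt(25 + (2 - 78))) + 351840) = 1/(-76*(1 - 76 + sqrt(25 - 76)) + 351840) = 1/(-76*(1 - 76 + sqrt(-51)) + 351840) = 1/(-76*(1 - 76 + I*sqrt(51)) + 351840) = 1/(-76*(-75 + I*sqrt(51)) + 351840) = 1/((5700 - 76*I*sqrt(51)) + 351840) = 1/(357540 - 76*I*sqrt(51))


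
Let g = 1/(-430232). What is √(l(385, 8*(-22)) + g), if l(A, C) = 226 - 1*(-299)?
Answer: √24294318956842/215116 ≈ 22.913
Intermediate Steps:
l(A, C) = 525 (l(A, C) = 226 + 299 = 525)
g = -1/430232 ≈ -2.3243e-6
√(l(385, 8*(-22)) + g) = √(525 - 1/430232) = √(225871799/430232) = √24294318956842/215116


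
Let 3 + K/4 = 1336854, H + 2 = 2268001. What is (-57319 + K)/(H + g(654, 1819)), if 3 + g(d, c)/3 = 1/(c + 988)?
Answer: 14849268595/6366247933 ≈ 2.3325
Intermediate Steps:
g(d, c) = -9 + 3/(988 + c) (g(d, c) = -9 + 3/(c + 988) = -9 + 3/(988 + c))
H = 2267999 (H = -2 + 2268001 = 2267999)
K = 5347404 (K = -12 + 4*1336854 = -12 + 5347416 = 5347404)
(-57319 + K)/(H + g(654, 1819)) = (-57319 + 5347404)/(2267999 + 3*(-2963 - 3*1819)/(988 + 1819)) = 5290085/(2267999 + 3*(-2963 - 5457)/2807) = 5290085/(2267999 + 3*(1/2807)*(-8420)) = 5290085/(2267999 - 25260/2807) = 5290085/(6366247933/2807) = 5290085*(2807/6366247933) = 14849268595/6366247933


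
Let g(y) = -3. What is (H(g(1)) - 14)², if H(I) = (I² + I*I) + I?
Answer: 1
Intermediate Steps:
H(I) = I + 2*I² (H(I) = (I² + I²) + I = 2*I² + I = I + 2*I²)
(H(g(1)) - 14)² = (-3*(1 + 2*(-3)) - 14)² = (-3*(1 - 6) - 14)² = (-3*(-5) - 14)² = (15 - 14)² = 1² = 1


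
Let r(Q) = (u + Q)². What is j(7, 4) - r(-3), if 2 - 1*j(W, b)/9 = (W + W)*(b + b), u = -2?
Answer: -1015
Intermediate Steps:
j(W, b) = 18 - 36*W*b (j(W, b) = 18 - 9*(W + W)*(b + b) = 18 - 9*2*W*2*b = 18 - 36*W*b)
r(Q) = (-2 + Q)²
j(7, 4) - r(-3) = (18 - 36*7*4) - (-2 - 3)² = (18 - 1008) - 1*(-5)² = -990 - 1*25 = -990 - 25 = -1015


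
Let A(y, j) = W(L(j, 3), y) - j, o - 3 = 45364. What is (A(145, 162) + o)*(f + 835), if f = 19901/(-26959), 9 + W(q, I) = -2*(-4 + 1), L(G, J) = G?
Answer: 1016632034528/26959 ≈ 3.7710e+7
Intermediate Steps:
o = 45367 (o = 3 + 45364 = 45367)
W(q, I) = -3 (W(q, I) = -9 - 2*(-4 + 1) = -9 - 2*(-3) = -9 + 6 = -3)
A(y, j) = -3 - j
f = -19901/26959 (f = 19901*(-1/26959) = -19901/26959 ≈ -0.73820)
(A(145, 162) + o)*(f + 835) = ((-3 - 1*162) + 45367)*(-19901/26959 + 835) = ((-3 - 162) + 45367)*(22490864/26959) = (-165 + 45367)*(22490864/26959) = 45202*(22490864/26959) = 1016632034528/26959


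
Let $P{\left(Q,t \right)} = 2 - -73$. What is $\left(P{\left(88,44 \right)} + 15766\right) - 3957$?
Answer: $11884$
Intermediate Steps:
$P{\left(Q,t \right)} = 75$ ($P{\left(Q,t \right)} = 2 + 73 = 75$)
$\left(P{\left(88,44 \right)} + 15766\right) - 3957 = \left(75 + 15766\right) - 3957 = 15841 - 3957 = 11884$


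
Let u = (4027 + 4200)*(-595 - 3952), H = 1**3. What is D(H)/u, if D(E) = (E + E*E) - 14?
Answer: 12/37408169 ≈ 3.2079e-7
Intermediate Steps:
H = 1
u = -37408169 (u = 8227*(-4547) = -37408169)
D(E) = -14 + E + E**2 (D(E) = (E + E**2) - 14 = -14 + E + E**2)
D(H)/u = (-14 + 1 + 1**2)/(-37408169) = (-14 + 1 + 1)*(-1/37408169) = -12*(-1/37408169) = 12/37408169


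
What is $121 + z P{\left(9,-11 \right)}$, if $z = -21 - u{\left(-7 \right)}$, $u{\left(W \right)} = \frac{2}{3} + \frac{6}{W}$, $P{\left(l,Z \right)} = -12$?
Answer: $\frac{2595}{7} \approx 370.71$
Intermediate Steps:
$u{\left(W \right)} = \frac{2}{3} + \frac{6}{W}$ ($u{\left(W \right)} = 2 \cdot \frac{1}{3} + \frac{6}{W} = \frac{2}{3} + \frac{6}{W}$)
$z = - \frac{437}{21}$ ($z = -21 - \left(\frac{2}{3} + \frac{6}{-7}\right) = -21 - \left(\frac{2}{3} + 6 \left(- \frac{1}{7}\right)\right) = -21 - \left(\frac{2}{3} - \frac{6}{7}\right) = -21 - - \frac{4}{21} = -21 + \frac{4}{21} = - \frac{437}{21} \approx -20.81$)
$121 + z P{\left(9,-11 \right)} = 121 - - \frac{1748}{7} = 121 + \frac{1748}{7} = \frac{2595}{7}$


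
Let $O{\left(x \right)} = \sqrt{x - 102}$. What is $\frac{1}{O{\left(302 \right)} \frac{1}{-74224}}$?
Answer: $- \frac{18556 \sqrt{2}}{5} \approx -5248.4$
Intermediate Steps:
$O{\left(x \right)} = \sqrt{-102 + x}$
$\frac{1}{O{\left(302 \right)} \frac{1}{-74224}} = \frac{1}{\sqrt{-102 + 302} \frac{1}{-74224}} = \frac{1}{\sqrt{200} \left(- \frac{1}{74224}\right)} = \frac{1}{10 \sqrt{2} \left(- \frac{1}{74224}\right)} = \frac{1}{\left(- \frac{5}{37112}\right) \sqrt{2}} = - \frac{18556 \sqrt{2}}{5}$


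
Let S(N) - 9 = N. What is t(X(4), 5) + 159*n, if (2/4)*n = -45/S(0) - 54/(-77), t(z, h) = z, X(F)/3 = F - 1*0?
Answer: -104334/77 ≈ -1355.0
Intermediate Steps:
S(N) = 9 + N
X(F) = 3*F (X(F) = 3*(F - 1*0) = 3*(F + 0) = 3*F)
n = -662/77 (n = 2*(-45/(9 + 0) - 54/(-77)) = 2*(-45/9 - 54*(-1/77)) = 2*(-45*⅑ + 54/77) = 2*(-5 + 54/77) = 2*(-331/77) = -662/77 ≈ -8.5974)
t(X(4), 5) + 159*n = 3*4 + 159*(-662/77) = 12 - 105258/77 = -104334/77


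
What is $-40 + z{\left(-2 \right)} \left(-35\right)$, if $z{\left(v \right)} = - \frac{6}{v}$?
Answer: $-145$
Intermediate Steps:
$-40 + z{\left(-2 \right)} \left(-35\right) = -40 + - \frac{6}{-2} \left(-35\right) = -40 + \left(-6\right) \left(- \frac{1}{2}\right) \left(-35\right) = -40 + 3 \left(-35\right) = -40 - 105 = -145$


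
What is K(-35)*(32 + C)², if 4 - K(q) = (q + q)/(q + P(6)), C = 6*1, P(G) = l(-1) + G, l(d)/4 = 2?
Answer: 2888/3 ≈ 962.67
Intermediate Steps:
l(d) = 8 (l(d) = 4*2 = 8)
P(G) = 8 + G
C = 6
K(q) = 4 - 2*q/(14 + q) (K(q) = 4 - (q + q)/(q + (8 + 6)) = 4 - 2*q/(q + 14) = 4 - 2*q/(14 + q))
K(-35)*(32 + C)² = (2*(28 - 35)/(14 - 35))*(32 + 6)² = (2*(-7)/(-21))*38² = (2*(-1/21)*(-7))*1444 = (⅔)*1444 = 2888/3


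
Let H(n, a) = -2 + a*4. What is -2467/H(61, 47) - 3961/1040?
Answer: -1651213/96720 ≈ -17.072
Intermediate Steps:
H(n, a) = -2 + 4*a
-2467/H(61, 47) - 3961/1040 = -2467/(-2 + 4*47) - 3961/1040 = -2467/(-2 + 188) - 3961*1/1040 = -2467/186 - 3961/1040 = -1651213/96720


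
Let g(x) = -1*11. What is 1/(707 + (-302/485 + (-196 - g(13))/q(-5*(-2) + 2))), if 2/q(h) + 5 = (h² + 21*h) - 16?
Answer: -970/32961689 ≈ -2.9428e-5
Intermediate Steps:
g(x) = -11
q(h) = 2/(-21 + h² + 21*h) (q(h) = 2/(-5 + ((h² + 21*h) - 16)) = 2/(-5 + (-16 + h² + 21*h)) = 2/(-21 + h² + 21*h))
1/(707 + (-302/485 + (-196 - g(13))/q(-5*(-2) + 2))) = 1/(707 + (-302/485 + (-196 - 1*(-11))/((2/(-21 + (-5*(-2) + 2)² + 21*(-5*(-2) + 2)))))) = 1/(707 + (-302*1/485 + (-196 + 11)/((2/(-21 + (10 + 2)² + 21*(10 + 2)))))) = 1/(707 + (-302/485 - 185/(2/(-21 + 12² + 21*12)))) = 1/(707 + (-302/485 - 185/(2/(-21 + 144 + 252)))) = 1/(707 + (-302/485 - 185/(2/375))) = 1/(707 + (-302/485 - 185/(2*(1/375)))) = 1/(707 + (-302/485 - 185/2/375)) = 1/(707 + (-302/485 - 185*375/2)) = 1/(707 + (-302/485 - 69375/2)) = 1/(707 - 33647479/970) = 1/(-32961689/970) = -970/32961689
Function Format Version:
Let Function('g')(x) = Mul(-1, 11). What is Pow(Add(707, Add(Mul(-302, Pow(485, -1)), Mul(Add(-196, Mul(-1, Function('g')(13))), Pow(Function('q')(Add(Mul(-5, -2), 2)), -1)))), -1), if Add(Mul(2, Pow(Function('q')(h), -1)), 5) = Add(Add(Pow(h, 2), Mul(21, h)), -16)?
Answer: Rational(-970, 32961689) ≈ -2.9428e-5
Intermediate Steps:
Function('g')(x) = -11
Function('q')(h) = Mul(2, Pow(Add(-21, Pow(h, 2), Mul(21, h)), -1)) (Function('q')(h) = Mul(2, Pow(Add(-5, Add(Add(Pow(h, 2), Mul(21, h)), -16)), -1)) = Mul(2, Pow(Add(-5, Add(-16, Pow(h, 2), Mul(21, h))), -1)) = Mul(2, Pow(Add(-21, Pow(h, 2), Mul(21, h)), -1)))
Pow(Add(707, Add(Mul(-302, Pow(485, -1)), Mul(Add(-196, Mul(-1, Function('g')(13))), Pow(Function('q')(Add(Mul(-5, -2), 2)), -1)))), -1) = Pow(Add(707, Add(Mul(-302, Pow(485, -1)), Mul(Add(-196, Mul(-1, -11)), Pow(Mul(2, Pow(Add(-21, Pow(Add(Mul(-5, -2), 2), 2), Mul(21, Add(Mul(-5, -2), 2))), -1)), -1)))), -1) = Pow(Add(707, Add(Mul(-302, Rational(1, 485)), Mul(Add(-196, 11), Pow(Mul(2, Pow(Add(-21, Pow(Add(10, 2), 2), Mul(21, Add(10, 2))), -1)), -1)))), -1) = Pow(Add(707, Add(Rational(-302, 485), Mul(-185, Pow(Mul(2, Pow(Add(-21, Pow(12, 2), Mul(21, 12)), -1)), -1)))), -1) = Pow(Add(707, Add(Rational(-302, 485), Mul(-185, Pow(Mul(2, Pow(Add(-21, 144, 252), -1)), -1)))), -1) = Pow(Add(707, Add(Rational(-302, 485), Mul(-185, Pow(Mul(2, Pow(375, -1)), -1)))), -1) = Pow(Add(707, Add(Rational(-302, 485), Mul(-185, Pow(Mul(2, Rational(1, 375)), -1)))), -1) = Pow(Add(707, Add(Rational(-302, 485), Mul(-185, Pow(Rational(2, 375), -1)))), -1) = Pow(Add(707, Add(Rational(-302, 485), Mul(-185, Rational(375, 2)))), -1) = Pow(Add(707, Add(Rational(-302, 485), Rational(-69375, 2))), -1) = Pow(Add(707, Rational(-33647479, 970)), -1) = Pow(Rational(-32961689, 970), -1) = Rational(-970, 32961689)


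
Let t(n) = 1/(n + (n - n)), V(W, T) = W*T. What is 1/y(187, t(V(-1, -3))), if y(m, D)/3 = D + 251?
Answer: 1/754 ≈ 0.0013263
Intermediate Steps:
V(W, T) = T*W
t(n) = 1/n (t(n) = 1/(n + 0) = 1/n)
y(m, D) = 753 + 3*D (y(m, D) = 3*(D + 251) = 3*(251 + D) = 753 + 3*D)
1/y(187, t(V(-1, -3))) = 1/(753 + 3/((-3*(-1)))) = 1/(753 + 3/3) = 1/(753 + 3*(1/3)) = 1/(753 + 1) = 1/754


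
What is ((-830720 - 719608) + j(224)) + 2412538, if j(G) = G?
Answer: 862434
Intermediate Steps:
((-830720 - 719608) + j(224)) + 2412538 = ((-830720 - 719608) + 224) + 2412538 = (-1550328 + 224) + 2412538 = -1550104 + 2412538 = 862434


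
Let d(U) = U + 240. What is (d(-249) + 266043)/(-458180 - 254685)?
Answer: -266034/712865 ≈ -0.37319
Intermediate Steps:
d(U) = 240 + U
(d(-249) + 266043)/(-458180 - 254685) = ((240 - 249) + 266043)/(-458180 - 254685) = (-9 + 266043)/(-712865) = 266034*(-1/712865) = -266034/712865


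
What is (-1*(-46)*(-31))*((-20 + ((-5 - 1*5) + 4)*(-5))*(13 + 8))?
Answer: -299460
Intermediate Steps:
(-1*(-46)*(-31))*((-20 + ((-5 - 1*5) + 4)*(-5))*(13 + 8)) = (46*(-31))*((-20 + ((-5 - 5) + 4)*(-5))*21) = -1426*(-20 + (-10 + 4)*(-5))*21 = -1426*(-20 - 6*(-5))*21 = -1426*(-20 + 30)*21 = -14260*21 = -1426*210 = -299460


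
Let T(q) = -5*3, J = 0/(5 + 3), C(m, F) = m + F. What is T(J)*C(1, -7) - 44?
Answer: 46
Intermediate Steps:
C(m, F) = F + m
J = 0 (J = 0/8 = (⅛)*0 = 0)
T(q) = -15
T(J)*C(1, -7) - 44 = -15*(-7 + 1) - 44 = -15*(-6) - 44 = 90 - 44 = 46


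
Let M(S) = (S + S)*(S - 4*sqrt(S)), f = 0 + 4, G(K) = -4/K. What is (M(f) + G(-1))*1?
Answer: -28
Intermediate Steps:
f = 4
M(S) = 2*S*(S - 4*sqrt(S)) (M(S) = (2*S)*(S - 4*sqrt(S)) = 2*S*(S - 4*sqrt(S)))
(M(f) + G(-1))*1 = ((-8*4**(3/2) + 2*4**2) - 4/(-1))*1 = ((-8*8 + 2*16) - 4*(-1))*1 = ((-64 + 32) + 4)*1 = (-32 + 4)*1 = -28*1 = -28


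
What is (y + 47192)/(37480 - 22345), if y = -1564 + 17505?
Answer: 63133/15135 ≈ 4.1713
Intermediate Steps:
y = 15941
(y + 47192)/(37480 - 22345) = (15941 + 47192)/(37480 - 22345) = 63133/15135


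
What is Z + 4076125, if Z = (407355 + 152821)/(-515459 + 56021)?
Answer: 936363078787/229719 ≈ 4.0761e+6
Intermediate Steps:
Z = -280088/229719 (Z = 560176/(-459438) = 560176*(-1/459438) = -280088/229719 ≈ -1.2193)
Z + 4076125 = -280088/229719 + 4076125 = 936363078787/229719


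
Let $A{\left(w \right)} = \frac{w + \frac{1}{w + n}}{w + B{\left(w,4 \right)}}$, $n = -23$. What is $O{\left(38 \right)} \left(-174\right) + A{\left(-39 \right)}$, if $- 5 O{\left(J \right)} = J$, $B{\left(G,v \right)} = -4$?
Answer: $\frac{17639687}{13330} \approx 1323.3$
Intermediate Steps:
$O{\left(J \right)} = - \frac{J}{5}$
$A{\left(w \right)} = \frac{w + \frac{1}{-23 + w}}{-4 + w}$ ($A{\left(w \right)} = \frac{w + \frac{1}{w - 23}}{w - 4} = \frac{w + \frac{1}{-23 + w}}{-4 + w}$)
$O{\left(38 \right)} \left(-174\right) + A{\left(-39 \right)} = \left(- \frac{1}{5}\right) 38 \left(-174\right) + \frac{1 + \left(-39\right)^{2} - -897}{92 + \left(-39\right)^{2} - -1053} = \left(- \frac{38}{5}\right) \left(-174\right) + \frac{1 + 1521 + 897}{92 + 1521 + 1053} = \frac{6612}{5} + \frac{1}{2666} \cdot 2419 = \frac{6612}{5} + \frac{2419}{2666} = \frac{17639687}{13330}$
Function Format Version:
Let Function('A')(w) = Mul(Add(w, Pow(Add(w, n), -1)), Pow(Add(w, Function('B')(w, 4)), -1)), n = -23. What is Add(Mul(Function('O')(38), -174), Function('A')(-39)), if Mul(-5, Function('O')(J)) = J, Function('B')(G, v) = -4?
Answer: Rational(17639687, 13330) ≈ 1323.3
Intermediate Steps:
Function('O')(J) = Mul(Rational(-1, 5), J)
Function('A')(w) = Mul(Pow(Add(-4, w), -1), Add(w, Pow(Add(-23, w), -1))) (Function('A')(w) = Mul(Add(w, Pow(Add(w, -23), -1)), Pow(Add(w, -4), -1)) = Mul(Add(w, Pow(Add(-23, w), -1)), Pow(Add(-4, w), -1)) = Mul(Pow(Add(-4, w), -1), Add(w, Pow(Add(-23, w), -1))))
Add(Mul(Function('O')(38), -174), Function('A')(-39)) = Add(Mul(Mul(Rational(-1, 5), 38), -174), Mul(Pow(Add(92, Pow(-39, 2), Mul(-27, -39)), -1), Add(1, Pow(-39, 2), Mul(-23, -39)))) = Add(Mul(Rational(-38, 5), -174), Mul(Pow(Add(92, 1521, 1053), -1), Add(1, 1521, 897))) = Add(Rational(6612, 5), Mul(Pow(2666, -1), 2419)) = Add(Rational(6612, 5), Mul(Rational(1, 2666), 2419)) = Add(Rational(6612, 5), Rational(2419, 2666)) = Rational(17639687, 13330)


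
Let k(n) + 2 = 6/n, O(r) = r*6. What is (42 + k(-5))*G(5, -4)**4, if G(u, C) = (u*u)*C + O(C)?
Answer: 45865746944/5 ≈ 9.1732e+9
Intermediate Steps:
O(r) = 6*r
k(n) = -2 + 6/n
G(u, C) = 6*C + C*u**2 (G(u, C) = (u*u)*C + 6*C = u**2*C + 6*C = C*u**2 + 6*C = 6*C + C*u**2)
(42 + k(-5))*G(5, -4)**4 = (42 + (-2 + 6/(-5)))*(-4*(6 + 5**2))**4 = (42 + (-2 + 6*(-1/5)))*(-4*(6 + 25))**4 = (42 + (-2 - 6/5))*(-4*31)**4 = (42 - 16/5)*(-124)**4 = (194/5)*236421376 = 45865746944/5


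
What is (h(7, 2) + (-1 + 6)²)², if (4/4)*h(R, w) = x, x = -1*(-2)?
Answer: 729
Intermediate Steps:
x = 2
h(R, w) = 2
(h(7, 2) + (-1 + 6)²)² = (2 + (-1 + 6)²)² = (2 + 5²)² = (2 + 25)² = 27² = 729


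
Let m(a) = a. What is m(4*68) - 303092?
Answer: -302820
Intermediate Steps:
m(4*68) - 303092 = 4*68 - 303092 = 272 - 303092 = -302820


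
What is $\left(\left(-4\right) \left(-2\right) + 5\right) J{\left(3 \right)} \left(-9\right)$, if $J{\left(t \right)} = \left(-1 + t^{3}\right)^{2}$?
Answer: $-79092$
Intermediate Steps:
$\left(\left(-4\right) \left(-2\right) + 5\right) J{\left(3 \right)} \left(-9\right) = \left(\left(-4\right) \left(-2\right) + 5\right) \left(-1 + 3^{3}\right)^{2} \left(-9\right) = \left(8 + 5\right) \left(-1 + 27\right)^{2} \left(-9\right) = 13 \cdot 26^{2} \left(-9\right) = 13 \cdot 676 \left(-9\right) = 8788 \left(-9\right) = -79092$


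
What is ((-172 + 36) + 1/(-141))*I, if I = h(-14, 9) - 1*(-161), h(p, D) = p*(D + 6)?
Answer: 939673/141 ≈ 6664.3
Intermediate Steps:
h(p, D) = p*(6 + D)
I = -49 (I = -14*(6 + 9) - 1*(-161) = -14*15 + 161 = -210 + 161 = -49)
((-172 + 36) + 1/(-141))*I = ((-172 + 36) + 1/(-141))*(-49) = (-136 - 1/141)*(-49) = -19177/141*(-49) = 939673/141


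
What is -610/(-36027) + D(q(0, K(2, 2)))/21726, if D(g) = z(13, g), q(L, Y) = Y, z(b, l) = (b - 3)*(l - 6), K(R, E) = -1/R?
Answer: 134705/9663242 ≈ 0.013940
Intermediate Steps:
z(b, l) = (-6 + l)*(-3 + b) (z(b, l) = (-3 + b)*(-6 + l) = (-6 + l)*(-3 + b))
D(g) = -60 + 10*g (D(g) = 18 - 6*13 - 3*g + 13*g = 18 - 78 - 3*g + 13*g = -60 + 10*g)
-610/(-36027) + D(q(0, K(2, 2)))/21726 = -610/(-36027) + (-60 + 10*(-1/2))/21726 = -610*(-1/36027) + (-60 + 10*(-1*1/2))*(1/21726) = 610/36027 + (-60 + 10*(-1/2))*(1/21726) = 610/36027 + (-60 - 5)*(1/21726) = 610/36027 - 65*1/21726 = 610/36027 - 65/21726 = 134705/9663242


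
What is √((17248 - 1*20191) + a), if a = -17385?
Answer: 22*I*√42 ≈ 142.58*I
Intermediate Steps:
√((17248 - 1*20191) + a) = √((17248 - 1*20191) - 17385) = √((17248 - 20191) - 17385) = √(-2943 - 17385) = √(-20328) = 22*I*√42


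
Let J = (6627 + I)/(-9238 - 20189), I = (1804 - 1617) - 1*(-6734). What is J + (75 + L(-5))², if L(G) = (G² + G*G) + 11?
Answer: 181422748/9809 ≈ 18496.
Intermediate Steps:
L(G) = 11 + 2*G² (L(G) = (G² + G²) + 11 = 2*G² + 11 = 11 + 2*G²)
I = 6921 (I = 187 + 6734 = 6921)
J = -4516/9809 (J = (6627 + 6921)/(-9238 - 20189) = 13548/(-29427) = 13548*(-1/29427) = -4516/9809 ≈ -0.46039)
J + (75 + L(-5))² = -4516/9809 + (75 + (11 + 2*(-5)²))² = -4516/9809 + (75 + (11 + 2*25))² = -4516/9809 + (75 + (11 + 50))² = -4516/9809 + (75 + 61)² = -4516/9809 + 136² = -4516/9809 + 18496 = 181422748/9809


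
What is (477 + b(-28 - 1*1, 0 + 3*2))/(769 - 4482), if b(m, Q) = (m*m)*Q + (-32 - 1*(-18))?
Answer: -5509/3713 ≈ -1.4837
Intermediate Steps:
b(m, Q) = -14 + Q*m² (b(m, Q) = m²*Q + (-32 + 18) = Q*m² - 14 = -14 + Q*m²)
(477 + b(-28 - 1*1, 0 + 3*2))/(769 - 4482) = (477 + (-14 + (0 + 3*2)*(-28 - 1*1)²))/(769 - 4482) = (477 + (-14 + (0 + 6)*(-28 - 1)²))/(-3713) = (477 + (-14 + 6*(-29)²))*(-1/3713) = (477 + (-14 + 6*841))*(-1/3713) = (477 + (-14 + 5046))*(-1/3713) = (477 + 5032)*(-1/3713) = 5509*(-1/3713) = -5509/3713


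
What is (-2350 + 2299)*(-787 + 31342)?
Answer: -1558305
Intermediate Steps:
(-2350 + 2299)*(-787 + 31342) = -51*30555 = -1558305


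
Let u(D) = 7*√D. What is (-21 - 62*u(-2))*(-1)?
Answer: 21 + 434*I*√2 ≈ 21.0 + 613.77*I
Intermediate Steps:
(-21 - 62*u(-2))*(-1) = (-21 - 434*√(-2))*(-1) = (-21 - 434*I*√2)*(-1) = 21 + 434*I*√2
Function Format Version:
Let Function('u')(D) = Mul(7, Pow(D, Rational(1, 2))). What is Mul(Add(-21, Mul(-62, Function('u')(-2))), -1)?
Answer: Add(21, Mul(434, I, Pow(2, Rational(1, 2)))) ≈ Add(21.000, Mul(613.77, I))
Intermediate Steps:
Mul(Add(-21, Mul(-62, Function('u')(-2))), -1) = Mul(Add(-21, Mul(-62, Mul(7, Pow(-2, Rational(1, 2))))), -1) = Mul(Add(-21, Mul(-62, Mul(7, Mul(I, Pow(2, Rational(1, 2)))))), -1) = Mul(Add(-21, Mul(-62, Mul(7, I, Pow(2, Rational(1, 2))))), -1) = Mul(Add(-21, Mul(-434, I, Pow(2, Rational(1, 2)))), -1) = Add(21, Mul(434, I, Pow(2, Rational(1, 2))))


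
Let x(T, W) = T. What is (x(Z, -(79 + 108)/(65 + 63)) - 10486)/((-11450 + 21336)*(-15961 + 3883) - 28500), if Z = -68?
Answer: 1759/19905268 ≈ 8.8369e-5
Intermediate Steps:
(x(Z, -(79 + 108)/(65 + 63)) - 10486)/((-11450 + 21336)*(-15961 + 3883) - 28500) = (-68 - 10486)/((-11450 + 21336)*(-15961 + 3883) - 28500) = -10554/(9886*(-12078) - 28500) = -10554/(-119403108 - 28500) = -10554/(-119431608) = -10554*(-1/119431608) = 1759/19905268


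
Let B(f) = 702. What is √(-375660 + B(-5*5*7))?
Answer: 3*I*√41662 ≈ 612.34*I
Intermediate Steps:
√(-375660 + B(-5*5*7)) = √(-375660 + 702) = √(-374958) = 3*I*√41662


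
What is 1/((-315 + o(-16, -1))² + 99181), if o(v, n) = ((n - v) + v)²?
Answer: 1/197777 ≈ 5.0562e-6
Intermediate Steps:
o(v, n) = n²
1/((-315 + o(-16, -1))² + 99181) = 1/((-315 + (-1)²)² + 99181) = 1/((-315 + 1)² + 99181) = 1/((-314)² + 99181) = 1/(98596 + 99181) = 1/197777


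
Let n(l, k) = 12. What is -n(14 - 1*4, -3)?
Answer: -12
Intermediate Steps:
-n(14 - 1*4, -3) = -1*12 = -12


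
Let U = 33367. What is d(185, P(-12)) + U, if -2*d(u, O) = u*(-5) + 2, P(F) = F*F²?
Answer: 67657/2 ≈ 33829.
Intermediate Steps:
P(F) = F³
d(u, O) = -1 + 5*u/2 (d(u, O) = -(u*(-5) + 2)/2 = -(-5*u + 2)/2 = -(2 - 5*u)/2 = -1 + 5*u/2)
d(185, P(-12)) + U = (-1 + (5/2)*185) + 33367 = (-1 + 925/2) + 33367 = 923/2 + 33367 = 67657/2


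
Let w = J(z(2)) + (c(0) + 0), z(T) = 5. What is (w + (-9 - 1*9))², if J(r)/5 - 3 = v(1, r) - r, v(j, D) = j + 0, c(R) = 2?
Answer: 441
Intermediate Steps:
v(j, D) = j
J(r) = 20 - 5*r (J(r) = 15 + 5*(1 - r) = 15 + (5 - 5*r) = 20 - 5*r)
w = -3 (w = (20 - 5*5) + (2 + 0) = (20 - 25) + 2 = -5 + 2 = -3)
(w + (-9 - 1*9))² = (-3 + (-9 - 1*9))² = (-3 + (-9 - 9))² = (-3 - 18)² = (-21)² = 441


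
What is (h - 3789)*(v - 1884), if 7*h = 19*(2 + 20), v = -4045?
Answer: 22110935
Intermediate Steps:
h = 418/7 (h = (19*(2 + 20))/7 = (19*22)/7 = (1/7)*418 = 418/7 ≈ 59.714)
(h - 3789)*(v - 1884) = (418/7 - 3789)*(-4045 - 1884) = -26105/7*(-5929) = 22110935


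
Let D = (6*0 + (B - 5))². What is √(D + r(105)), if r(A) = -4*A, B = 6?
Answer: I*√419 ≈ 20.469*I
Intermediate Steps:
D = 1 (D = (6*0 + (6 - 5))² = (0 + 1)² = 1² = 1)
√(D + r(105)) = √(1 - 4*105) = √(1 - 420) = √(-419) = I*√419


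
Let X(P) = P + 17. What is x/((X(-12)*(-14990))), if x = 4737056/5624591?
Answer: -2368528/210781547725 ≈ -1.1237e-5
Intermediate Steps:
x = 4737056/5624591 (x = 4737056*(1/5624591) = 4737056/5624591 ≈ 0.84220)
X(P) = 17 + P
x/((X(-12)*(-14990))) = 4737056/(5624591*(((17 - 12)*(-14990)))) = 4737056/(5624591*((5*(-14990)))) = (4737056/5624591)/(-74950) = (4737056/5624591)*(-1/74950) = -2368528/210781547725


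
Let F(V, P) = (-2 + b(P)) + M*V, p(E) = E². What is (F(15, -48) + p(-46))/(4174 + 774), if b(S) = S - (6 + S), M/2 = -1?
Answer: 1039/2474 ≈ 0.41997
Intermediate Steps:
M = -2 (M = 2*(-1) = -2)
b(S) = -6 (b(S) = S + (-6 - S) = -6)
F(V, P) = -8 - 2*V (F(V, P) = (-2 - 6) - 2*V = -8 - 2*V)
(F(15, -48) + p(-46))/(4174 + 774) = ((-8 - 2*15) + (-46)²)/(4174 + 774) = ((-8 - 30) + 2116)/4948 = (-38 + 2116)*(1/4948) = 2078*(1/4948) = 1039/2474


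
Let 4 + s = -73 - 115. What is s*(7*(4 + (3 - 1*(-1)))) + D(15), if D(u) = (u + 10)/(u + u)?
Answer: -64507/6 ≈ -10751.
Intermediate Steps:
D(u) = (10 + u)/(2*u) (D(u) = (10 + u)/((2*u)) = (10 + u)*(1/(2*u)) = (10 + u)/(2*u))
s = -192 (s = -4 + (-73 - 115) = -4 - 188 = -192)
s*(7*(4 + (3 - 1*(-1)))) + D(15) = -1344*(4 + (3 - 1*(-1))) + (½)*(10 + 15)/15 = -1344*(4 + (3 + 1)) + (½)*(1/15)*25 = -1344*(4 + 4) + ⅚ = -1344*8 + ⅚ = -192*56 + ⅚ = -10752 + ⅚ = -64507/6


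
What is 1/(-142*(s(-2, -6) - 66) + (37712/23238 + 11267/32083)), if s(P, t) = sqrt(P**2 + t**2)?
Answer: 260520071206284587601/2419692591164177514704597 + 39464425595401356636*sqrt(10)/12098462955820887573522985 ≈ 0.00011798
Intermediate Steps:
1/(-142*(s(-2, -6) - 66) + (37712/23238 + 11267/32083)) = 1/(-142*(sqrt((-2)**2 + (-6)**2) - 66) + (37712/23238 + 11267/32083)) = 1/(-142*(sqrt(4 + 36) - 66) + (37712*(1/23238) + 11267*(1/32083))) = 1/(-142*(sqrt(40) - 66) + (18856/11619 + 11267/32083)) = 1/(-142*(2*sqrt(10) - 66) + 735868321/372772377) = 1/(-142*(-66 + 2*sqrt(10)) + 735868321/372772377) = 1/((9372 - 284*sqrt(10)) + 735868321/372772377) = 1/(3494358585565/372772377 - 284*sqrt(10))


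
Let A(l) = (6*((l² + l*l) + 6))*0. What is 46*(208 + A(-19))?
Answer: 9568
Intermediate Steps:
A(l) = 0 (A(l) = (6*((l² + l²) + 6))*0 = (6*(2*l² + 6))*0 = (6*(6 + 2*l²))*0 = (36 + 12*l²)*0 = 0)
46*(208 + A(-19)) = 46*(208 + 0) = 46*208 = 9568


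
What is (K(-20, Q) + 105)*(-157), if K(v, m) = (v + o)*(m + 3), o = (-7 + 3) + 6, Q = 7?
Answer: 11775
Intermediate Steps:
o = 2 (o = -4 + 6 = 2)
K(v, m) = (2 + v)*(3 + m) (K(v, m) = (v + 2)*(m + 3) = (2 + v)*(3 + m))
(K(-20, Q) + 105)*(-157) = ((6 + 2*7 + 3*(-20) + 7*(-20)) + 105)*(-157) = ((6 + 14 - 60 - 140) + 105)*(-157) = (-180 + 105)*(-157) = -75*(-157) = 11775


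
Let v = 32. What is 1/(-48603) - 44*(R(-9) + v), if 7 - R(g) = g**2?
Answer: 89818343/48603 ≈ 1848.0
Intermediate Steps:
R(g) = 7 - g**2
1/(-48603) - 44*(R(-9) + v) = 1/(-48603) - 44*((7 - 1*(-9)**2) + 32) = -1/48603 - 44*((7 - 1*81) + 32) = -1/48603 - 44*((7 - 81) + 32) = -1/48603 - 44*(-74 + 32) = -1/48603 - 44*(-42) = -1/48603 + 1848 = 89818343/48603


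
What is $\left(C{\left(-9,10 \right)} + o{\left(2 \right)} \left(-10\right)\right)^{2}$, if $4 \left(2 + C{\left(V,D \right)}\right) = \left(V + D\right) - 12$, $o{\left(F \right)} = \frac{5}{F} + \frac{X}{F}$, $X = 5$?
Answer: $\frac{47961}{16} \approx 2997.6$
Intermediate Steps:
$o{\left(F \right)} = \frac{10}{F}$ ($o{\left(F \right)} = \frac{5}{F} + \frac{5}{F} = \frac{10}{F}$)
$C{\left(V,D \right)} = -5 + \frac{D}{4} + \frac{V}{4}$ ($C{\left(V,D \right)} = -2 + \frac{\left(V + D\right) - 12}{4} = -2 + \frac{\left(D + V\right) - 12}{4} = -2 + \frac{-12 + D + V}{4} = -2 + \left(-3 + \frac{D}{4} + \frac{V}{4}\right) = -5 + \frac{D}{4} + \frac{V}{4}$)
$\left(C{\left(-9,10 \right)} + o{\left(2 \right)} \left(-10\right)\right)^{2} = \left(\left(-5 + \frac{1}{4} \cdot 10 + \frac{1}{4} \left(-9\right)\right) + \frac{10}{2} \left(-10\right)\right)^{2} = \left(\left(-5 + \frac{5}{2} - \frac{9}{4}\right) + 10 \cdot \frac{1}{2} \left(-10\right)\right)^{2} = \left(- \frac{19}{4} + 5 \left(-10\right)\right)^{2} = \left(- \frac{19}{4} - 50\right)^{2} = \left(- \frac{219}{4}\right)^{2} = \frac{47961}{16}$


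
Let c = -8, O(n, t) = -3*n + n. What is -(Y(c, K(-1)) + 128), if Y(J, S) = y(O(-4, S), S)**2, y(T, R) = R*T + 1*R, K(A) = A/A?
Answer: -209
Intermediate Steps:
O(n, t) = -2*n
K(A) = 1
y(T, R) = R + R*T (y(T, R) = R*T + R = R + R*T)
Y(J, S) = 81*S**2 (Y(J, S) = (S*(1 - 2*(-4)))**2 = (S*(1 + 8))**2 = (S*9)**2 = (9*S)**2 = 81*S**2)
-(Y(c, K(-1)) + 128) = -(81*1**2 + 128) = -(81*1 + 128) = -(81 + 128) = -1*209 = -209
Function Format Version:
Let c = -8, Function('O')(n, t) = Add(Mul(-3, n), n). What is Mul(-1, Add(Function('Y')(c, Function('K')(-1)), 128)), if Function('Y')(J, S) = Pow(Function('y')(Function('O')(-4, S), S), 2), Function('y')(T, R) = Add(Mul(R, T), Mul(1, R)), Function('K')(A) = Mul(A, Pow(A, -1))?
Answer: -209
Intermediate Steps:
Function('O')(n, t) = Mul(-2, n)
Function('K')(A) = 1
Function('y')(T, R) = Add(R, Mul(R, T)) (Function('y')(T, R) = Add(Mul(R, T), R) = Add(R, Mul(R, T)))
Function('Y')(J, S) = Mul(81, Pow(S, 2)) (Function('Y')(J, S) = Pow(Mul(S, Add(1, Mul(-2, -4))), 2) = Pow(Mul(S, Add(1, 8)), 2) = Pow(Mul(S, 9), 2) = Pow(Mul(9, S), 2) = Mul(81, Pow(S, 2)))
Mul(-1, Add(Function('Y')(c, Function('K')(-1)), 128)) = Mul(-1, Add(Mul(81, Pow(1, 2)), 128)) = Mul(-1, Add(Mul(81, 1), 128)) = Mul(-1, Add(81, 128)) = Mul(-1, 209) = -209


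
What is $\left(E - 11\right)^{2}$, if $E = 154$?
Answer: $20449$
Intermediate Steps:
$\left(E - 11\right)^{2} = \left(154 - 11\right)^{2} = 143^{2} = 20449$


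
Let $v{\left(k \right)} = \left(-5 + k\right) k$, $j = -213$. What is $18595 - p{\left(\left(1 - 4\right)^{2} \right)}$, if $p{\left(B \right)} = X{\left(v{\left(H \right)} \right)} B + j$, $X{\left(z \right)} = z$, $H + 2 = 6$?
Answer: $18844$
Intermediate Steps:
$H = 4$ ($H = -2 + 6 = 4$)
$v{\left(k \right)} = k \left(-5 + k\right)$
$p{\left(B \right)} = -213 - 4 B$ ($p{\left(B \right)} = 4 \left(-5 + 4\right) B - 213 = 4 \left(-1\right) B - 213 = - 4 B - 213 = -213 - 4 B$)
$18595 - p{\left(\left(1 - 4\right)^{2} \right)} = 18595 - \left(-213 - 4 \left(1 - 4\right)^{2}\right) = 18595 - \left(-213 - 4 \left(-3\right)^{2}\right) = 18595 - \left(-213 - 36\right) = 18595 - -249 = 18595 + 249 = 18844$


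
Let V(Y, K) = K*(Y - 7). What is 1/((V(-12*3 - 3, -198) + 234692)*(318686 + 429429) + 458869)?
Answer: 1/182390895869 ≈ 5.4827e-12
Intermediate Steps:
V(Y, K) = K*(-7 + Y)
1/((V(-12*3 - 3, -198) + 234692)*(318686 + 429429) + 458869) = 1/((-198*(-7 + (-12*3 - 3)) + 234692)*(318686 + 429429) + 458869) = 1/((-198*(-7 + (-36 - 3)) + 234692)*748115 + 458869) = 1/((-198*(-7 - 39) + 234692)*748115 + 458869) = 1/((-198*(-46) + 234692)*748115 + 458869) = 1/((9108 + 234692)*748115 + 458869) = 1/(243800*748115 + 458869) = 1/(182390437000 + 458869) = 1/182390895869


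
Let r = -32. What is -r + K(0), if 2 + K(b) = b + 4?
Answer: 34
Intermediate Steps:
K(b) = 2 + b (K(b) = -2 + (b + 4) = -2 + (4 + b) = 2 + b)
-r + K(0) = -1*(-32) + (2 + 0) = 32 + 2 = 34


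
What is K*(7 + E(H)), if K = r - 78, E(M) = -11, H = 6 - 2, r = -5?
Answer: 332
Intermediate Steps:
H = 4
K = -83 (K = -5 - 78 = -83)
K*(7 + E(H)) = -83*(7 - 11) = -83*(-4) = 332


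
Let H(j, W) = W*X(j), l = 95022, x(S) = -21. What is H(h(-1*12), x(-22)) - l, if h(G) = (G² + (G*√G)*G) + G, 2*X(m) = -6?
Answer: -94959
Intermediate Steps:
X(m) = -3 (X(m) = (½)*(-6) = -3)
h(G) = G + G² + G^(5/2) (h(G) = (G² + G^(3/2)*G) + G = (G² + G^(5/2)) + G = G + G² + G^(5/2))
H(j, W) = -3*W (H(j, W) = W*(-3) = -3*W)
H(h(-1*12), x(-22)) - l = -3*(-21) - 1*95022 = 63 - 95022 = -94959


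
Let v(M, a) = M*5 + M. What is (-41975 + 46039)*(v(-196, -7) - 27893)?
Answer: -118136416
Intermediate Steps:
v(M, a) = 6*M (v(M, a) = 5*M + M = 6*M)
(-41975 + 46039)*(v(-196, -7) - 27893) = (-41975 + 46039)*(6*(-196) - 27893) = 4064*(-1176 - 27893) = 4064*(-29069) = -118136416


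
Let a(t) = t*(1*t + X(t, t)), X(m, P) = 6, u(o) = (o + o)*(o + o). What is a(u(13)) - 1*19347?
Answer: 441685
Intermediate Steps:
u(o) = 4*o² (u(o) = (2*o)*(2*o) = 4*o²)
a(t) = t*(6 + t) (a(t) = t*(1*t + 6) = t*(t + 6) = t*(6 + t))
a(u(13)) - 1*19347 = (4*13²)*(6 + 4*13²) - 1*19347 = (4*169)*(6 + 4*169) - 19347 = 676*(6 + 676) - 19347 = 676*682 - 19347 = 461032 - 19347 = 441685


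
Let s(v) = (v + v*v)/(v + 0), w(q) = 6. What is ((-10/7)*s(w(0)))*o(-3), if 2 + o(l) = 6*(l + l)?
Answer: 380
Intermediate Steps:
s(v) = (v + v²)/v
o(l) = -2 + 12*l (o(l) = -2 + 6*(l + l) = -2 + 6*(2*l) = -2 + 12*l)
((-10/7)*s(w(0)))*o(-3) = ((-10/7)*(1 + 6))*(-2 + 12*(-3)) = (-10*⅐*7)*(-2 - 36) = -10/7*7*(-38) = -10*(-38) = 380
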